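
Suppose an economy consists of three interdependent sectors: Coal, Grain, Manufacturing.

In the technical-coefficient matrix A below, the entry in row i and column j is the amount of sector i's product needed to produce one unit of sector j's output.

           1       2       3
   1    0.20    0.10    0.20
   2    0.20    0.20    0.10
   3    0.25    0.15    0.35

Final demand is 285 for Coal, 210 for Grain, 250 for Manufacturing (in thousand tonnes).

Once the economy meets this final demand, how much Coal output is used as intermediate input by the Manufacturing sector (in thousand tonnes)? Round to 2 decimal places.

I − A =
  [   0.80    -0.10    -0.20]
  [  -0.20     0.80    -0.10]
  [  -0.25    -0.15     0.65]
Cofactors of I−A, C_ij = (−1)^(i+j)·(minor ij) (rows/columns in the sector order above):
  C_11 = (0.80)(0.65) − (-0.10)(-0.15) = 0.5050
  C_12 = −[(-0.20)(0.65) − (-0.10)(-0.25)] = 0.1550
  C_13 = (-0.20)(-0.15) − (0.80)(-0.25) = 0.2300
  C_21 = −[(-0.10)(0.65) − (-0.20)(-0.15)] = 0.0950
  C_22 = (0.80)(0.65) − (-0.20)(-0.25) = 0.4700
  C_23 = −[(0.80)(-0.15) − (-0.10)(-0.25)] = 0.1450
  C_31 = (-0.10)(-0.10) − (-0.20)(0.80) = 0.1700
  C_32 = −[(0.80)(-0.10) − (-0.20)(-0.20)] = 0.1200
  C_33 = (0.80)(0.80) − (-0.10)(-0.20) = 0.6200
det(I−A) = Σ_j (I−A)_1j·C_1j = (0.80)(0.5050) + (-0.10)(0.1550) + (-0.20)(0.2300) = 0.3425
adj(I−A) = Cᵀ =
  [ 0.5050   0.0950   0.1700]
  [ 0.1550   0.4700   0.1200]
  [ 0.2300   0.1450   0.6200]
(I − A)⁻¹ = adj(I−A) / det(I−A) ≈
  [   1.4745     0.2774     0.4964]
  [   0.4526     1.3723     0.3504]
  [   0.6715     0.4234     1.8102]
First solve x = (I − A)⁻¹ d = adj(I−A)·d / det(I−A); in particular x_3 = (0.2300·285 + 0.1450·210 + 0.6200·250) / 0.3425 = 251.00 / 0.3425 ≈ 732.8467.
Intermediate flow from 1 to 3: z_13 = a_13 · x_3 = 0.20 × 251.00 / 0.3425 = 50.20 / 0.3425 ≈ 146.57.

z_13 = 146.57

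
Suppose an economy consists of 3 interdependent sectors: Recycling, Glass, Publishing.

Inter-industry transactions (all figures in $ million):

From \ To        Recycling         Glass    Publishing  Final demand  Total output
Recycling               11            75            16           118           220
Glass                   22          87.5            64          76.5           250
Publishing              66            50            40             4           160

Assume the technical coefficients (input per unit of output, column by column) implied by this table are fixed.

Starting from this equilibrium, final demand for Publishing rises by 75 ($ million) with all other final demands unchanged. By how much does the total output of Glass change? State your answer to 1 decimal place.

Technical coefficients a_ij = z_ij / X_j:
  a_RR = 11/220 = 0.05, a_GR = 22/220 = 0.10, a_PR = 66/220 = 0.30
  a_RG = 75/250 = 0.30, a_GG = 87.5/250 = 0.35, a_PG = 50/250 = 0.20
  a_RP = 16/160 = 0.10, a_GP = 64/160 = 0.40, a_PP = 40/160 = 0.25
I − A =
  [   0.95    -0.30    -0.10]
  [  -0.10     0.65    -0.40]
  [  -0.30    -0.20     0.75]
Cofactors of I−A, C_ij = (−1)^(i+j)·(minor ij) (rows/columns in the sector order above):
  C_11 = (0.65)(0.75) − (-0.40)(-0.20) = 0.4075
  C_12 = −[(-0.10)(0.75) − (-0.40)(-0.30)] = 0.1950
  C_13 = (-0.10)(-0.20) − (0.65)(-0.30) = 0.2150
  C_21 = −[(-0.30)(0.75) − (-0.10)(-0.20)] = 0.2450
  C_22 = (0.95)(0.75) − (-0.10)(-0.30) = 0.6825
  C_23 = −[(0.95)(-0.20) − (-0.30)(-0.30)] = 0.2800
  C_31 = (-0.30)(-0.40) − (-0.10)(0.65) = 0.1850
  C_32 = −[(0.95)(-0.40) − (-0.10)(-0.10)] = 0.3900
  C_33 = (0.95)(0.65) − (-0.30)(-0.10) = 0.5875
det(I−A) = Σ_j (I−A)_1j·C_1j = (0.95)(0.4075) + (-0.30)(0.1950) + (-0.10)(0.2150) = 0.307125
adj(I−A) = Cᵀ =
  [ 0.4075   0.2450   0.1850]
  [ 0.1950   0.6825   0.3900]
  [ 0.2150   0.2800   0.5875]
(I − A)⁻¹ = adj(I−A) / det(I−A) ≈
  [   1.3268     0.7977     0.6024]
  [   0.6349     2.2222     1.2698]
  [   0.7000     0.9117     1.9129]
Δx = (I − A)⁻¹ Δd with Δd having +75 in the Publishing component and 0 elsewhere.
So Δx_G = L_GP · (+75), where L_GP = adj(I−A)_GP / det(I−A) = 0.3900 / 0.307125.
Δx_G = 0.3900 × (+75) / 0.307125 = 29.25 / 0.307125 ≈ 95.2.

Δx_G = 95.2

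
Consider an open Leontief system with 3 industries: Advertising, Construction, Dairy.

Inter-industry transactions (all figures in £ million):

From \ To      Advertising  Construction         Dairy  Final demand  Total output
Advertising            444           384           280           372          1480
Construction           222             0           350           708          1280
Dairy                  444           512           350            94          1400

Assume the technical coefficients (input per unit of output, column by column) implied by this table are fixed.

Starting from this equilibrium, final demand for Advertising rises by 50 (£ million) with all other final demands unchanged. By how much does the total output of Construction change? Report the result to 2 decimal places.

Δx_2 = 28.69

Technical coefficients a_ij = z_ij / X_j:
  a_11 = 444/1480 = 0.30, a_21 = 222/1480 = 0.15, a_31 = 444/1480 = 0.30
  a_12 = 384/1280 = 0.30, a_22 = 0/1280 = 0.00, a_32 = 512/1280 = 0.40
  a_13 = 280/1400 = 0.20, a_23 = 350/1400 = 0.25, a_33 = 350/1400 = 0.25
I − A =
  [   0.70    -0.30    -0.20]
  [  -0.15     1.00    -0.25]
  [  -0.30    -0.40     0.75]
Cofactors of I−A, C_ij = (−1)^(i+j)·(minor ij) (rows/columns in the sector order above):
  C_11 = (1.00)(0.75) − (-0.25)(-0.40) = 0.6500
  C_12 = −[(-0.15)(0.75) − (-0.25)(-0.30)] = 0.1875
  C_13 = (-0.15)(-0.40) − (1.00)(-0.30) = 0.3600
  C_21 = −[(-0.30)(0.75) − (-0.20)(-0.40)] = 0.3050
  C_22 = (0.70)(0.75) − (-0.20)(-0.30) = 0.4650
  C_23 = −[(0.70)(-0.40) − (-0.30)(-0.30)] = 0.3700
  C_31 = (-0.30)(-0.25) − (-0.20)(1.00) = 0.2750
  C_32 = −[(0.70)(-0.25) − (-0.20)(-0.15)] = 0.2050
  C_33 = (0.70)(1.00) − (-0.30)(-0.15) = 0.6550
det(I−A) = Σ_j (I−A)_1j·C_1j = (0.70)(0.6500) + (-0.30)(0.1875) + (-0.20)(0.3600) = 0.32675
adj(I−A) = Cᵀ =
  [ 0.6500   0.3050   0.2750]
  [ 0.1875   0.4650   0.2050]
  [ 0.3600   0.3700   0.6550]
(I − A)⁻¹ = adj(I−A) / det(I−A) ≈
  [   1.9893     0.9334     0.8416]
  [   0.5738     1.4231     0.6274]
  [   1.1018     1.1324     2.0046]
Δx = (I − A)⁻¹ Δd with Δd having +50 in the Advertising component and 0 elsewhere.
So Δx_2 = L_21 · (+50), where L_21 = adj(I−A)_21 / det(I−A) = 0.1875 / 0.32675.
Δx_2 = 0.1875 × (+50) / 0.32675 = 9.375 / 0.32675 ≈ 28.69.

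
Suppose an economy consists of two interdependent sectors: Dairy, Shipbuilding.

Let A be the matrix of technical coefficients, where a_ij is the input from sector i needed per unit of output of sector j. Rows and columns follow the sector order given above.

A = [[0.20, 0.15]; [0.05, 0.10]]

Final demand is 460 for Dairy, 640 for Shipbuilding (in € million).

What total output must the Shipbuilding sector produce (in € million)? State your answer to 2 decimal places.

x_S = 750.88

I − A =
  [   0.80    -0.15]
  [  -0.05     0.90]
det(I−A) = (0.80)(0.90) − (-0.15)(-0.05) = 0.7125
adj(I−A) = [[0.90, 0.15], [0.05, 0.80]]
(I − A)⁻¹ = adj(I−A) / det(I−A) ≈
  [   1.2632     0.2105]
  [   0.0702     1.1228]
x = (I − A)⁻¹ d = adj(I−A)·d / det(I−A), with det(I−A) = 0.7125:
  x_D = (0.90·460 + 0.15·640) / 0.7125 = 510.00 / 0.7125 ≈ 715.79
  x_S = (0.05·460 + 0.80·640) / 0.7125 = 535.00 / 0.7125 ≈ 750.88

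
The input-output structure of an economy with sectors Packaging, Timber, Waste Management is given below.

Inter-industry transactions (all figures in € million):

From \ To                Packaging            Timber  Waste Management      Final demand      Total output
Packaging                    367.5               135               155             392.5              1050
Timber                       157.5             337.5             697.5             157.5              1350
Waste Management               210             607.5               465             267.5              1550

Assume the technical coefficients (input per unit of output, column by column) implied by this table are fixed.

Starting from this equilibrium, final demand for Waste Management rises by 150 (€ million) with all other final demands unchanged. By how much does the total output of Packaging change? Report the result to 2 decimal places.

Technical coefficients a_ij = z_ij / X_j:
  a_11 = 367.5/1050 = 0.35, a_21 = 157.5/1050 = 0.15, a_31 = 210/1050 = 0.20
  a_12 = 135/1350 = 0.10, a_22 = 337.5/1350 = 0.25, a_32 = 607.5/1350 = 0.45
  a_13 = 155/1550 = 0.10, a_23 = 697.5/1550 = 0.45, a_33 = 465/1550 = 0.30
I − A =
  [   0.65    -0.10    -0.10]
  [  -0.15     0.75    -0.45]
  [  -0.20    -0.45     0.70]
Cofactors of I−A, C_ij = (−1)^(i+j)·(minor ij) (rows/columns in the sector order above):
  C_11 = (0.75)(0.70) − (-0.45)(-0.45) = 0.3225
  C_12 = −[(-0.15)(0.70) − (-0.45)(-0.20)] = 0.1950
  C_13 = (-0.15)(-0.45) − (0.75)(-0.20) = 0.2175
  C_21 = −[(-0.10)(0.70) − (-0.10)(-0.45)] = 0.1150
  C_22 = (0.65)(0.70) − (-0.10)(-0.20) = 0.4350
  C_23 = −[(0.65)(-0.45) − (-0.10)(-0.20)] = 0.3125
  C_31 = (-0.10)(-0.45) − (-0.10)(0.75) = 0.1200
  C_32 = −[(0.65)(-0.45) − (-0.10)(-0.15)] = 0.3075
  C_33 = (0.65)(0.75) − (-0.10)(-0.15) = 0.4725
det(I−A) = Σ_j (I−A)_1j·C_1j = (0.65)(0.3225) + (-0.10)(0.1950) + (-0.10)(0.2175) = 0.168375
adj(I−A) = Cᵀ =
  [ 0.3225   0.1150   0.1200]
  [ 0.1950   0.4350   0.3075]
  [ 0.2175   0.3125   0.4725]
(I − A)⁻¹ = adj(I−A) / det(I−A) ≈
  [   1.9154     0.6830     0.7127]
  [   1.1581     2.5835     1.8263]
  [   1.2918     1.8560     2.8062]
Δx = (I − A)⁻¹ Δd with Δd having +150 in the Waste Management component and 0 elsewhere.
So Δx_1 = L_13 · (+150), where L_13 = adj(I−A)_13 / det(I−A) = 0.1200 / 0.168375.
Δx_1 = 0.1200 × (+150) / 0.168375 = 18.00 / 0.168375 ≈ 106.90.

Δx_1 = 106.90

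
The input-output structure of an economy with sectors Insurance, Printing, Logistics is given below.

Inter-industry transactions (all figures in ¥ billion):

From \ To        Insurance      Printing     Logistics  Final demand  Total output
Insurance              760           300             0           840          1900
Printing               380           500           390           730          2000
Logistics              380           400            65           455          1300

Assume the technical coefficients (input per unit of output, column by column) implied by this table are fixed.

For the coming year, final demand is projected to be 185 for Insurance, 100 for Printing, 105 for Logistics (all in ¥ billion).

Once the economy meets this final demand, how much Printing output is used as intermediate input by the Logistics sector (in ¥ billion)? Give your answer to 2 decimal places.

z_PL = 79.87

Technical coefficients a_ij = z_ij / X_j:
  a_II = 760/1900 = 0.40, a_PI = 380/1900 = 0.20, a_LI = 380/1900 = 0.20
  a_IP = 300/2000 = 0.15, a_PP = 500/2000 = 0.25, a_LP = 400/2000 = 0.20
  a_IL = 0/1300 = 0.00, a_PL = 390/1300 = 0.30, a_LL = 65/1300 = 0.05
I − A =
  [   0.60    -0.15     0.00]
  [  -0.20     0.75    -0.30]
  [  -0.20    -0.20     0.95]
Cofactors of I−A, C_ij = (−1)^(i+j)·(minor ij) (rows/columns in the sector order above):
  C_11 = (0.75)(0.95) − (-0.30)(-0.20) = 0.6525
  C_12 = −[(-0.20)(0.95) − (-0.30)(-0.20)] = 0.2500
  C_13 = (-0.20)(-0.20) − (0.75)(-0.20) = 0.1900
  C_21 = −[(-0.15)(0.95) − (0.00)(-0.20)] = 0.1425
  C_22 = (0.60)(0.95) − (0.00)(-0.20) = 0.5700
  C_23 = −[(0.60)(-0.20) − (-0.15)(-0.20)] = 0.1500
  C_31 = (-0.15)(-0.30) − (0.00)(0.75) = 0.0450
  C_32 = −[(0.60)(-0.30) − (0.00)(-0.20)] = 0.1800
  C_33 = (0.60)(0.75) − (-0.15)(-0.20) = 0.4200
det(I−A) = Σ_j (I−A)_1j·C_1j = (0.60)(0.6525) + (-0.15)(0.2500) + (0.00)(0.1900) = 0.3540
adj(I−A) = Cᵀ =
  [ 0.6525   0.1425   0.0450]
  [ 0.2500   0.5700   0.1800]
  [ 0.1900   0.1500   0.4200]
(I − A)⁻¹ = adj(I−A) / det(I−A) ≈
  [   1.8432     0.4025     0.1271]
  [   0.7062     1.6102     0.5085]
  [   0.5367     0.4237     1.1864]
First solve x = (I − A)⁻¹ d = adj(I−A)·d / det(I−A); in particular x_L = (0.1900·185 + 0.1500·100 + 0.4200·105) / 0.3540 = 94.25 / 0.3540 ≈ 266.2429.
Intermediate flow from P to L: z_PL = a_PL · x_L = 0.30 × 94.25 / 0.3540 = 28.275 / 0.3540 ≈ 79.87.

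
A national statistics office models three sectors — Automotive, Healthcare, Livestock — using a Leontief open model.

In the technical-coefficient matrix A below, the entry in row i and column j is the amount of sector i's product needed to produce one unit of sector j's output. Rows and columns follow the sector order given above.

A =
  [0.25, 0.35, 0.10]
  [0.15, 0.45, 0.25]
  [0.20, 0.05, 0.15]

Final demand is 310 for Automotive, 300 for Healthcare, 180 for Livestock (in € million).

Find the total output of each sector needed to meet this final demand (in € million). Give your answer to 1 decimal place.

x_A = 962.9, x_H = 1035.0, x_L = 499.2

I − A =
  [   0.75    -0.35    -0.10]
  [  -0.15     0.55    -0.25]
  [  -0.20    -0.05     0.85]
Cofactors of I−A, C_ij = (−1)^(i+j)·(minor ij) (rows/columns in the sector order above):
  C_11 = (0.55)(0.85) − (-0.25)(-0.05) = 0.4550
  C_12 = −[(-0.15)(0.85) − (-0.25)(-0.20)] = 0.1775
  C_13 = (-0.15)(-0.05) − (0.55)(-0.20) = 0.1175
  C_21 = −[(-0.35)(0.85) − (-0.10)(-0.05)] = 0.3025
  C_22 = (0.75)(0.85) − (-0.10)(-0.20) = 0.6175
  C_23 = −[(0.75)(-0.05) − (-0.35)(-0.20)] = 0.1075
  C_31 = (-0.35)(-0.25) − (-0.10)(0.55) = 0.1425
  C_32 = −[(0.75)(-0.25) − (-0.10)(-0.15)] = 0.2025
  C_33 = (0.75)(0.55) − (-0.35)(-0.15) = 0.3600
det(I−A) = Σ_j (I−A)_1j·C_1j = (0.75)(0.4550) + (-0.35)(0.1775) + (-0.10)(0.1175) = 0.267375
adj(I−A) = Cᵀ =
  [ 0.4550   0.3025   0.1425]
  [ 0.1775   0.6175   0.2025]
  [ 0.1175   0.1075   0.3600]
(I − A)⁻¹ = adj(I−A) / det(I−A) ≈
  [   1.7017     1.1314     0.5330]
  [   0.6639     2.3095     0.7574]
  [   0.4395     0.4021     1.3464]
x = (I − A)⁻¹ d = adj(I−A)·d / det(I−A), with det(I−A) = 0.267375:
  x_A = (0.4550·310 + 0.3025·300 + 0.1425·180) / 0.267375 = 257.45 / 0.267375 ≈ 962.9
  x_H = (0.1775·310 + 0.6175·300 + 0.2025·180) / 0.267375 = 276.725 / 0.267375 ≈ 1035.0
  x_L = (0.1175·310 + 0.1075·300 + 0.3600·180) / 0.267375 = 133.475 / 0.267375 ≈ 499.2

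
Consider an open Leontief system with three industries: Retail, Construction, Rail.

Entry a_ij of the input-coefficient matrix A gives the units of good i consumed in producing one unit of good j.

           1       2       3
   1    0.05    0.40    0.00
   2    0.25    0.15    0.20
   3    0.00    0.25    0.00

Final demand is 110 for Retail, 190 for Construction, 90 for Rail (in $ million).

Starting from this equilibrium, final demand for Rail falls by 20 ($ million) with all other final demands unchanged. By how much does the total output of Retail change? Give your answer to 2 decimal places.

Δx_1 = -2.42

I − A =
  [   0.95    -0.40     0.00]
  [  -0.25     0.85    -0.20]
  [   0.00    -0.25     1.00]
Cofactors of I−A, C_ij = (−1)^(i+j)·(minor ij) (rows/columns in the sector order above):
  C_11 = (0.85)(1.00) − (-0.20)(-0.25) = 0.8000
  C_12 = −[(-0.25)(1.00) − (-0.20)(0.00)] = 0.2500
  C_13 = (-0.25)(-0.25) − (0.85)(0.00) = 0.0625
  C_21 = −[(-0.40)(1.00) − (0.00)(-0.25)] = 0.4000
  C_22 = (0.95)(1.00) − (0.00)(0.00) = 0.9500
  C_23 = −[(0.95)(-0.25) − (-0.40)(0.00)] = 0.2375
  C_31 = (-0.40)(-0.20) − (0.00)(0.85) = 0.0800
  C_32 = −[(0.95)(-0.20) − (0.00)(-0.25)] = 0.1900
  C_33 = (0.95)(0.85) − (-0.40)(-0.25) = 0.7075
det(I−A) = Σ_j (I−A)_1j·C_1j = (0.95)(0.8000) + (-0.40)(0.2500) + (0.00)(0.0625) = 0.6600
adj(I−A) = Cᵀ =
  [ 0.8000   0.4000   0.0800]
  [ 0.2500   0.9500   0.1900]
  [ 0.0625   0.2375   0.7075]
(I − A)⁻¹ = adj(I−A) / det(I−A) ≈
  [   1.2121     0.6061     0.1212]
  [   0.3788     1.4394     0.2879]
  [   0.0947     0.3598     1.0720]
Δx = (I − A)⁻¹ Δd with Δd having -20 in the Rail component and 0 elsewhere.
So Δx_1 = L_13 · (-20), where L_13 = adj(I−A)_13 / det(I−A) = 0.0800 / 0.6600.
Δx_1 = 0.0800 × (-20) / 0.6600 = -1.60 / 0.6600 ≈ -2.42.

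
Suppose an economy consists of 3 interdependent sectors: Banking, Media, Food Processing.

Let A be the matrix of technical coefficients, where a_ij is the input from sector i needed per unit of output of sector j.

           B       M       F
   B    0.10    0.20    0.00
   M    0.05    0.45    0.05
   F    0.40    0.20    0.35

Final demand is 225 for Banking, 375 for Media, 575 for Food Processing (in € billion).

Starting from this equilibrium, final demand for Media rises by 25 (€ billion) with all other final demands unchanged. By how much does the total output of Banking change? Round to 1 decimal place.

I − A =
  [   0.90    -0.20     0.00]
  [  -0.05     0.55    -0.05]
  [  -0.40    -0.20     0.65]
Cofactors of I−A, C_ij = (−1)^(i+j)·(minor ij) (rows/columns in the sector order above):
  C_11 = (0.55)(0.65) − (-0.05)(-0.20) = 0.3475
  C_12 = −[(-0.05)(0.65) − (-0.05)(-0.40)] = 0.0525
  C_13 = (-0.05)(-0.20) − (0.55)(-0.40) = 0.2300
  C_21 = −[(-0.20)(0.65) − (0.00)(-0.20)] = 0.1300
  C_22 = (0.90)(0.65) − (0.00)(-0.40) = 0.5850
  C_23 = −[(0.90)(-0.20) − (-0.20)(-0.40)] = 0.2600
  C_31 = (-0.20)(-0.05) − (0.00)(0.55) = 0.0100
  C_32 = −[(0.90)(-0.05) − (0.00)(-0.05)] = 0.0450
  C_33 = (0.90)(0.55) − (-0.20)(-0.05) = 0.4850
det(I−A) = Σ_j (I−A)_1j·C_1j = (0.90)(0.3475) + (-0.20)(0.0525) + (0.00)(0.2300) = 0.30225
adj(I−A) = Cᵀ =
  [ 0.3475   0.1300   0.0100]
  [ 0.0525   0.5850   0.0450]
  [ 0.2300   0.2600   0.4850]
(I − A)⁻¹ = adj(I−A) / det(I−A) ≈
  [   1.1497     0.4301     0.0331]
  [   0.1737     1.9355     0.1489]
  [   0.7610     0.8602     1.6046]
Δx = (I − A)⁻¹ Δd with Δd having +25 in the Media component and 0 elsewhere.
So Δx_B = L_BM · (+25), where L_BM = adj(I−A)_BM / det(I−A) = 0.1300 / 0.30225.
Δx_B = 0.1300 × (+25) / 0.30225 = 3.25 / 0.30225 ≈ 10.8.

Δx_B = 10.8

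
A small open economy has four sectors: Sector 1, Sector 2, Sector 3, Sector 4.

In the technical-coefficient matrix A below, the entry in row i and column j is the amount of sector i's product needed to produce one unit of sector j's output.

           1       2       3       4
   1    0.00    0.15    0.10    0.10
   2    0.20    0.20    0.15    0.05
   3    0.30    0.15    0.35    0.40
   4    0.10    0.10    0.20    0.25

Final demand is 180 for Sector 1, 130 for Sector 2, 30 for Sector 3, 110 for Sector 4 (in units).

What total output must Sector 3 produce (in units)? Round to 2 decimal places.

x_3 = 508.24

I − A =
  [   1.00    -0.15    -0.10    -0.10]
  [  -0.20     0.80    -0.15    -0.05]
  [  -0.30    -0.15     0.65    -0.40]
  [  -0.10    -0.10    -0.20     0.75]
Compute the cofactors C_ij = (−1)^(i+j)·(3×3 minor ij) of I−A; the adjugate is their transpose:
adj(I−A) = Cᵀ =
  [ 0.298375   0.085875   0.095375   0.096375]
  [ 0.127500   0.368500   0.140500   0.116500]
  [ 0.241750   0.193750   0.561750   0.344750]
  [ 0.121250   0.112250   0.181250   0.444250]
det(I−A) = Σ_j (I−A)_1j·C_1j = (1.00)(0.298375) + (-0.15)(0.127500) + (-0.10)(0.241750) + (-0.10)(0.121250) = 0.24295
(I − A)⁻¹ = adj(I−A) / det(I−A) ≈
  [   1.2281     0.3535     0.3926     0.3967]
  [   0.5248     1.5168     0.5783     0.4795]
  [   0.9951     0.7975     2.3122     1.4190]
  [   0.4991     0.4620     0.7460     1.8286]
x = (I − A)⁻¹ d = adj(I−A)·d / det(I−A), with det(I−A) = 0.24295:
  x_1 = (0.298375·180 + 0.085875·130 + 0.095375·30 + 0.096375·110) / 0.24295 = 78.33375 / 0.24295 ≈ 322.43
  x_2 = (0.127500·180 + 0.368500·130 + 0.140500·30 + 0.116500·110) / 0.24295 = 87.885 / 0.24295 ≈ 361.74
  x_3 = (0.241750·180 + 0.193750·130 + 0.561750·30 + 0.344750·110) / 0.24295 = 123.4775 / 0.24295 ≈ 508.24
  x_4 = (0.121250·180 + 0.112250·130 + 0.181250·30 + 0.444250·110) / 0.24295 = 90.7225 / 0.24295 ≈ 373.42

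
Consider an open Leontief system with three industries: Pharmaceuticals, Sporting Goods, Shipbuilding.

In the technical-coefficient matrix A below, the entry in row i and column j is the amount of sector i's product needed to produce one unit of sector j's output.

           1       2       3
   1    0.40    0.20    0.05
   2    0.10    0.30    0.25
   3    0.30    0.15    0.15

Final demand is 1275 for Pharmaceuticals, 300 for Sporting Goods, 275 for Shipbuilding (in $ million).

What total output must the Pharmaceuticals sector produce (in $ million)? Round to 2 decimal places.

I − A =
  [   0.60    -0.20    -0.05]
  [  -0.10     0.70    -0.25]
  [  -0.30    -0.15     0.85]
Cofactors of I−A, C_ij = (−1)^(i+j)·(minor ij) (rows/columns in the sector order above):
  C_11 = (0.70)(0.85) − (-0.25)(-0.15) = 0.5575
  C_12 = −[(-0.10)(0.85) − (-0.25)(-0.30)] = 0.1600
  C_13 = (-0.10)(-0.15) − (0.70)(-0.30) = 0.2250
  C_21 = −[(-0.20)(0.85) − (-0.05)(-0.15)] = 0.1775
  C_22 = (0.60)(0.85) − (-0.05)(-0.30) = 0.4950
  C_23 = −[(0.60)(-0.15) − (-0.20)(-0.30)] = 0.1500
  C_31 = (-0.20)(-0.25) − (-0.05)(0.70) = 0.0850
  C_32 = −[(0.60)(-0.25) − (-0.05)(-0.10)] = 0.1550
  C_33 = (0.60)(0.70) − (-0.20)(-0.10) = 0.4000
det(I−A) = Σ_j (I−A)_1j·C_1j = (0.60)(0.5575) + (-0.20)(0.1600) + (-0.05)(0.2250) = 0.29125
adj(I−A) = Cᵀ =
  [ 0.5575   0.1775   0.0850]
  [ 0.1600   0.4950   0.1550]
  [ 0.2250   0.1500   0.4000]
(I − A)⁻¹ = adj(I−A) / det(I−A) ≈
  [   1.9142     0.6094     0.2918]
  [   0.5494     1.6996     0.5322]
  [   0.7725     0.5150     1.3734]
x = (I − A)⁻¹ d = adj(I−A)·d / det(I−A), with det(I−A) = 0.29125:
  x_1 = (0.5575·1275 + 0.1775·300 + 0.0850·275) / 0.29125 = 787.4375 / 0.29125 ≈ 2703.65
  x_2 = (0.1600·1275 + 0.4950·300 + 0.1550·275) / 0.29125 = 395.125 / 0.29125 ≈ 1356.65
  x_3 = (0.2250·1275 + 0.1500·300 + 0.4000·275) / 0.29125 = 441.875 / 0.29125 ≈ 1517.17

x_1 = 2703.65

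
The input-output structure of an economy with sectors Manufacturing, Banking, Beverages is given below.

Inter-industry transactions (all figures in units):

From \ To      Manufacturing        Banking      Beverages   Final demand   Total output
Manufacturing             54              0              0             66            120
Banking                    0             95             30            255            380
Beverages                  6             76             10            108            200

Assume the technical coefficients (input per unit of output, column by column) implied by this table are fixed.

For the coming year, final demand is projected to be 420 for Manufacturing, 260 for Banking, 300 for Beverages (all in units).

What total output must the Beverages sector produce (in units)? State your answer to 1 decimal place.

x_3 = 447.8

Technical coefficients a_ij = z_ij / X_j:
  a_11 = 54/120 = 0.45, a_21 = 0/120 = 0.00, a_31 = 6/120 = 0.05
  a_12 = 0/380 = 0.00, a_22 = 95/380 = 0.25, a_32 = 76/380 = 0.20
  a_13 = 0/200 = 0.00, a_23 = 30/200 = 0.15, a_33 = 10/200 = 0.05
I − A =
  [   0.55     0.00     0.00]
  [   0.00     0.75    -0.15]
  [  -0.05    -0.20     0.95]
Cofactors of I−A, C_ij = (−1)^(i+j)·(minor ij) (rows/columns in the sector order above):
  C_11 = (0.75)(0.95) − (-0.15)(-0.20) = 0.6825
  C_12 = −[(0.00)(0.95) − (-0.15)(-0.05)] = 0.0075
  C_13 = (0.00)(-0.20) − (0.75)(-0.05) = 0.0375
  C_21 = −[(0.00)(0.95) − (0.00)(-0.20)] = 0.0000
  C_22 = (0.55)(0.95) − (0.00)(-0.05) = 0.5225
  C_23 = −[(0.55)(-0.20) − (0.00)(-0.05)] = 0.1100
  C_31 = (0.00)(-0.15) − (0.00)(0.75) = 0.0000
  C_32 = −[(0.55)(-0.15) − (0.00)(0.00)] = 0.0825
  C_33 = (0.55)(0.75) − (0.00)(0.00) = 0.4125
det(I−A) = Σ_j (I−A)_1j·C_1j = (0.55)(0.6825) + (0.00)(0.0075) + (0.00)(0.0375) = 0.375375
adj(I−A) = Cᵀ =
  [ 0.6825   0.0000   0.0000]
  [ 0.0075   0.5225   0.0825]
  [ 0.0375   0.1100   0.4125]
(I − A)⁻¹ = adj(I−A) / det(I−A) ≈
  [   1.8182     0.0000     0.0000]
  [   0.0200     1.3919     0.2198]
  [   0.0999     0.2930     1.0989]
x = (I − A)⁻¹ d = adj(I−A)·d / det(I−A), with det(I−A) = 0.375375:
  x_1 = (0.6825·420 + 0.0000·260 + 0.0000·300) / 0.375375 = 286.65 / 0.375375 ≈ 763.6
  x_2 = (0.0075·420 + 0.5225·260 + 0.0825·300) / 0.375375 = 163.75 / 0.375375 ≈ 436.2
  x_3 = (0.0375·420 + 0.1100·260 + 0.4125·300) / 0.375375 = 168.10 / 0.375375 ≈ 447.8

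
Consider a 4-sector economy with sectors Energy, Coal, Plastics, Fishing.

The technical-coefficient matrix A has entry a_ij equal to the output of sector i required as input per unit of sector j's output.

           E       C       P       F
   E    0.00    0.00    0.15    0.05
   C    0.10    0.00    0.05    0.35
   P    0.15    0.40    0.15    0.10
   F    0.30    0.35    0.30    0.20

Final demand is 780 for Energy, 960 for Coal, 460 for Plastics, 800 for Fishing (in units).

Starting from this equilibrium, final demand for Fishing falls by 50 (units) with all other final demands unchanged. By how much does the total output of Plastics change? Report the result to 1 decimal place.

Δx_P = -28.5

I − A =
  [   1.00     0.00    -0.15    -0.05]
  [  -0.10     1.00    -0.05    -0.35]
  [  -0.15    -0.40     0.85    -0.10]
  [  -0.30    -0.35    -0.30     0.80]
Compute the cofactors C_ij = (−1)^(i+j)·(3×3 minor ij) of I−A; the adjugate is their transpose:
adj(I−A) = Cᵀ =
  [ 0.486125   0.074125   0.117500   0.077500]
  [ 0.177500   0.612500   0.173500   0.300750]
  [ 0.209125   0.351625   0.660750   0.249500]
  [ 0.338375   0.427625   0.367750   0.801500]
det(I−A) = Σ_j (I−A)_1j·C_1j = (1.00)(0.486125) + (0.00)(0.177500) + (-0.15)(0.209125) + (-0.05)(0.338375) = 0.4378375
(I − A)⁻¹ = adj(I−A) / det(I−A) ≈
  [   1.1103     0.1693     0.2684     0.1770]
  [   0.4054     1.3989     0.3963     0.6869]
  [   0.4776     0.8031     1.5091     0.5698]
  [   0.7728     0.9767     0.8399     1.8306]
Δx = (I − A)⁻¹ Δd with Δd having -50 in the Fishing component and 0 elsewhere.
So Δx_P = L_PF · (-50), where L_PF = adj(I−A)_PF / det(I−A) = 0.249500 / 0.4378375.
Δx_P = 0.249500 × (-50) / 0.4378375 = -12.475 / 0.4378375 ≈ -28.5.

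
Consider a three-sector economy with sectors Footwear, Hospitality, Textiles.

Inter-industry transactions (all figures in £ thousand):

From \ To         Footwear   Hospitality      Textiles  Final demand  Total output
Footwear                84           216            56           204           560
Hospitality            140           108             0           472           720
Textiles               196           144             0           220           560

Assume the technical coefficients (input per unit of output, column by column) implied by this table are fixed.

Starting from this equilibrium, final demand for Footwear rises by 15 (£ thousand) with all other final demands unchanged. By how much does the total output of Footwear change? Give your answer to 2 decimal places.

Δx_1 = 20.81

Technical coefficients a_ij = z_ij / X_j:
  a_11 = 84/560 = 0.15, a_21 = 140/560 = 0.25, a_31 = 196/560 = 0.35
  a_12 = 216/720 = 0.30, a_22 = 108/720 = 0.15, a_32 = 144/720 = 0.20
  a_13 = 56/560 = 0.10, a_23 = 0/560 = 0.00, a_33 = 0/560 = 0.00
I − A =
  [   0.85    -0.30    -0.10]
  [  -0.25     0.85     0.00]
  [  -0.35    -0.20     1.00]
Cofactors of I−A, C_ij = (−1)^(i+j)·(minor ij) (rows/columns in the sector order above):
  C_11 = (0.85)(1.00) − (0.00)(-0.20) = 0.8500
  C_12 = −[(-0.25)(1.00) − (0.00)(-0.35)] = 0.2500
  C_13 = (-0.25)(-0.20) − (0.85)(-0.35) = 0.3475
  C_21 = −[(-0.30)(1.00) − (-0.10)(-0.20)] = 0.3200
  C_22 = (0.85)(1.00) − (-0.10)(-0.35) = 0.8150
  C_23 = −[(0.85)(-0.20) − (-0.30)(-0.35)] = 0.2750
  C_31 = (-0.30)(0.00) − (-0.10)(0.85) = 0.0850
  C_32 = −[(0.85)(0.00) − (-0.10)(-0.25)] = 0.0250
  C_33 = (0.85)(0.85) − (-0.30)(-0.25) = 0.6475
det(I−A) = Σ_j (I−A)_1j·C_1j = (0.85)(0.8500) + (-0.30)(0.2500) + (-0.10)(0.3475) = 0.61275
adj(I−A) = Cᵀ =
  [ 0.8500   0.3200   0.0850]
  [ 0.2500   0.8150   0.0250]
  [ 0.3475   0.2750   0.6475]
(I − A)⁻¹ = adj(I−A) / det(I−A) ≈
  [   1.3872     0.5222     0.1387]
  [   0.4080     1.3301     0.0408]
  [   0.5671     0.4488     1.0567]
Δx = (I − A)⁻¹ Δd with Δd having +15 in the Footwear component and 0 elsewhere.
So Δx_1 = L_11 · (+15), where L_11 = adj(I−A)_11 / det(I−A) = 0.8500 / 0.61275.
Δx_1 = 0.8500 × (+15) / 0.61275 = 12.75 / 0.61275 ≈ 20.81.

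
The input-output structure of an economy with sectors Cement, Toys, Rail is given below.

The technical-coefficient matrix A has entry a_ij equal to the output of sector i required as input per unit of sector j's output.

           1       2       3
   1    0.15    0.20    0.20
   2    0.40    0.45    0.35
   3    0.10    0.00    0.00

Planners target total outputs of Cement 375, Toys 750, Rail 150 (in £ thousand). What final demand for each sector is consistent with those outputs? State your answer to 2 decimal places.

d_1 = 138.75, d_2 = 210.00, d_3 = 112.50

I − A =
  [   0.85    -0.20    -0.20]
  [  -0.40     0.55    -0.35]
  [  -0.10     0.00     1.00]
d = (I − A) x:
  d_1 = (+0.85)·375 + (-0.20)·750 + (-0.20)·150 = 138.75
  d_2 = (-0.40)·375 + (+0.55)·750 + (-0.35)·150 = 210.00
  d_3 = (-0.10)·375 + (+0.00)·750 + (+1.00)·150 = 112.50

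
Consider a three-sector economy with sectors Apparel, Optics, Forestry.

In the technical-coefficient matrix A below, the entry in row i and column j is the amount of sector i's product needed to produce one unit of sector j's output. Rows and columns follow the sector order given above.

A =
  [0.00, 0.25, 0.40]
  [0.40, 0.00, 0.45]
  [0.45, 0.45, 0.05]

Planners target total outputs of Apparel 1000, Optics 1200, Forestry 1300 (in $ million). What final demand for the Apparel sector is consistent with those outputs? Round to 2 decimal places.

I − A =
  [   1.00    -0.25    -0.40]
  [  -0.40     1.00    -0.45]
  [  -0.45    -0.45     0.95]
d = (I − A) x:
  d_A = (+1.00)·1000 + (-0.25)·1200 + (-0.40)·1300 = 180.00
  d_O = (-0.40)·1000 + (+1.00)·1200 + (-0.45)·1300 = 215.00
  d_F = (-0.45)·1000 + (-0.45)·1200 + (+0.95)·1300 = 245.00

d_A = 180.00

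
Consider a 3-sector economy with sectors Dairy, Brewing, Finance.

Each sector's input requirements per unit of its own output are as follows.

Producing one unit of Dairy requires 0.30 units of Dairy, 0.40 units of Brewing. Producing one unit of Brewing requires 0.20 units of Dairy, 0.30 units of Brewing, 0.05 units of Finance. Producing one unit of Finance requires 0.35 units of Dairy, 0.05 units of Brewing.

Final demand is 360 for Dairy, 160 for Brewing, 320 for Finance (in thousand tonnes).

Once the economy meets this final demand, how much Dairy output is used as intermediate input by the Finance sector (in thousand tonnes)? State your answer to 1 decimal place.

I − A =
  [   0.70    -0.20    -0.35]
  [  -0.40     0.70    -0.05]
  [   0.00    -0.05     1.00]
Cofactors of I−A, C_ij = (−1)^(i+j)·(minor ij) (rows/columns in the sector order above):
  C_11 = (0.70)(1.00) − (-0.05)(-0.05) = 0.6975
  C_12 = −[(-0.40)(1.00) − (-0.05)(0.00)] = 0.4000
  C_13 = (-0.40)(-0.05) − (0.70)(0.00) = 0.0200
  C_21 = −[(-0.20)(1.00) − (-0.35)(-0.05)] = 0.2175
  C_22 = (0.70)(1.00) − (-0.35)(0.00) = 0.7000
  C_23 = −[(0.70)(-0.05) − (-0.20)(0.00)] = 0.0350
  C_31 = (-0.20)(-0.05) − (-0.35)(0.70) = 0.2550
  C_32 = −[(0.70)(-0.05) − (-0.35)(-0.40)] = 0.1750
  C_33 = (0.70)(0.70) − (-0.20)(-0.40) = 0.4100
det(I−A) = Σ_j (I−A)_1j·C_1j = (0.70)(0.6975) + (-0.20)(0.4000) + (-0.35)(0.0200) = 0.40125
adj(I−A) = Cᵀ =
  [ 0.6975   0.2175   0.2550]
  [ 0.4000   0.7000   0.1750]
  [ 0.0200   0.0350   0.4100]
(I − A)⁻¹ = adj(I−A) / det(I−A) ≈
  [   1.7383     0.5421     0.6355]
  [   0.9969     1.7445     0.4361]
  [   0.0498     0.0872     1.0218]
First solve x = (I − A)⁻¹ d = adj(I−A)·d / det(I−A); in particular x_F = (0.0200·360 + 0.0350·160 + 0.4100·320) / 0.40125 = 144.00 / 0.40125 ≈ 358.879.
Intermediate flow from D to F: z_DF = a_DF · x_F = 0.35 × 144.00 / 0.40125 = 50.40 / 0.40125 ≈ 125.6.

z_DF = 125.6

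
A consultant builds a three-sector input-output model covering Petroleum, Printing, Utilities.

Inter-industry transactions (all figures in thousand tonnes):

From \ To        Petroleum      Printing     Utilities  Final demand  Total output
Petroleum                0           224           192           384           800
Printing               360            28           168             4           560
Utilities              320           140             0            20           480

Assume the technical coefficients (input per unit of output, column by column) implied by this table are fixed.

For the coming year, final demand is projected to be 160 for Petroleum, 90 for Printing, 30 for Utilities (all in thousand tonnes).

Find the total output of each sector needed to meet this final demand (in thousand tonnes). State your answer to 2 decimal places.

x_1 = 462.40, x_2 = 432.83, x_3 = 323.17

Technical coefficients a_ij = z_ij / X_j:
  a_11 = 0/800 = 0.00, a_21 = 360/800 = 0.45, a_31 = 320/800 = 0.40
  a_12 = 224/560 = 0.40, a_22 = 28/560 = 0.05, a_32 = 140/560 = 0.25
  a_13 = 192/480 = 0.40, a_23 = 168/480 = 0.35, a_33 = 0/480 = 0.00
I − A =
  [   1.00    -0.40    -0.40]
  [  -0.45     0.95    -0.35]
  [  -0.40    -0.25     1.00]
Cofactors of I−A, C_ij = (−1)^(i+j)·(minor ij) (rows/columns in the sector order above):
  C_11 = (0.95)(1.00) − (-0.35)(-0.25) = 0.8625
  C_12 = −[(-0.45)(1.00) − (-0.35)(-0.40)] = 0.5900
  C_13 = (-0.45)(-0.25) − (0.95)(-0.40) = 0.4925
  C_21 = −[(-0.40)(1.00) − (-0.40)(-0.25)] = 0.5000
  C_22 = (1.00)(1.00) − (-0.40)(-0.40) = 0.8400
  C_23 = −[(1.00)(-0.25) − (-0.40)(-0.40)] = 0.4100
  C_31 = (-0.40)(-0.35) − (-0.40)(0.95) = 0.5200
  C_32 = −[(1.00)(-0.35) − (-0.40)(-0.45)] = 0.5300
  C_33 = (1.00)(0.95) − (-0.40)(-0.45) = 0.7700
det(I−A) = Σ_j (I−A)_1j·C_1j = (1.00)(0.8625) + (-0.40)(0.5900) + (-0.40)(0.4925) = 0.4295
adj(I−A) = Cᵀ =
  [ 0.8625   0.5000   0.5200]
  [ 0.5900   0.8400   0.5300]
  [ 0.4925   0.4100   0.7700]
(I − A)⁻¹ = adj(I−A) / det(I−A) ≈
  [   2.0081     1.1641     1.2107]
  [   1.3737     1.9558     1.2340]
  [   1.1467     0.9546     1.7928]
x = (I − A)⁻¹ d = adj(I−A)·d / det(I−A), with det(I−A) = 0.4295:
  x_1 = (0.8625·160 + 0.5000·90 + 0.5200·30) / 0.4295 = 198.60 / 0.4295 ≈ 462.40
  x_2 = (0.5900·160 + 0.8400·90 + 0.5300·30) / 0.4295 = 185.90 / 0.4295 ≈ 432.83
  x_3 = (0.4925·160 + 0.4100·90 + 0.7700·30) / 0.4295 = 138.80 / 0.4295 ≈ 323.17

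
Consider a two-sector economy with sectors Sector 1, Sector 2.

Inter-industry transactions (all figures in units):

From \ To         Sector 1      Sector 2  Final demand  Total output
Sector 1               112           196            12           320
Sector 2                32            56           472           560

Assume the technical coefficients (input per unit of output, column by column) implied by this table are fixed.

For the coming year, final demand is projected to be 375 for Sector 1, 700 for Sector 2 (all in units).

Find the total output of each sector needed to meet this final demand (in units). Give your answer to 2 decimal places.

x_1 = 1059.09, x_2 = 895.45

Technical coefficients a_ij = z_ij / X_j:
  a_11 = 112/320 = 0.35, a_21 = 32/320 = 0.10
  a_12 = 196/560 = 0.35, a_22 = 56/560 = 0.10
I − A =
  [   0.65    -0.35]
  [  -0.10     0.90]
det(I−A) = (0.65)(0.90) − (-0.35)(-0.10) = 0.5500
adj(I−A) = [[0.90, 0.35], [0.10, 0.65]]
(I − A)⁻¹ = adj(I−A) / det(I−A) ≈
  [   1.6364     0.6364]
  [   0.1818     1.1818]
x = (I − A)⁻¹ d = adj(I−A)·d / det(I−A), with det(I−A) = 0.5500:
  x_1 = (0.90·375 + 0.35·700) / 0.5500 = 582.50 / 0.5500 ≈ 1059.09
  x_2 = (0.10·375 + 0.65·700) / 0.5500 = 492.50 / 0.5500 ≈ 895.45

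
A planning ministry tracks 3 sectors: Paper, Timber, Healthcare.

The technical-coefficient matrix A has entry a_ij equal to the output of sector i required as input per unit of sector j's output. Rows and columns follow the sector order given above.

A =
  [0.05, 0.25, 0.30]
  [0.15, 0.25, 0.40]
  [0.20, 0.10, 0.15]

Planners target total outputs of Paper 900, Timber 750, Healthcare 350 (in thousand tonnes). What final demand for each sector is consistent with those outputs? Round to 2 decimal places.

I − A =
  [   0.95    -0.25    -0.30]
  [  -0.15     0.75    -0.40]
  [  -0.20    -0.10     0.85]
d = (I − A) x:
  d_P = (+0.95)·900 + (-0.25)·750 + (-0.30)·350 = 562.50
  d_T = (-0.15)·900 + (+0.75)·750 + (-0.40)·350 = 287.50
  d_H = (-0.20)·900 + (-0.10)·750 + (+0.85)·350 = 42.50

d_P = 562.50, d_T = 287.50, d_H = 42.50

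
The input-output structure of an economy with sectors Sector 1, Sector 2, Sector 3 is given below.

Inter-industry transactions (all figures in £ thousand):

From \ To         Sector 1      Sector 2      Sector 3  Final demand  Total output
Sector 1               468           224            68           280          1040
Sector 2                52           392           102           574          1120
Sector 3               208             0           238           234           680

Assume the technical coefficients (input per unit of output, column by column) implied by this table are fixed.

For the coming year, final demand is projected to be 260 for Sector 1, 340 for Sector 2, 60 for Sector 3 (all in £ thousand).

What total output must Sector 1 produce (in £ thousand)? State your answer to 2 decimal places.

Technical coefficients a_ij = z_ij / X_j:
  a_11 = 468/1040 = 0.45, a_21 = 52/1040 = 0.05, a_31 = 208/1040 = 0.20
  a_12 = 224/1120 = 0.20, a_22 = 392/1120 = 0.35, a_32 = 0/1120 = 0.00
  a_13 = 68/680 = 0.10, a_23 = 102/680 = 0.15, a_33 = 238/680 = 0.35
I − A =
  [   0.55    -0.20    -0.10]
  [  -0.05     0.65    -0.15]
  [  -0.20     0.00     0.65]
Cofactors of I−A, C_ij = (−1)^(i+j)·(minor ij) (rows/columns in the sector order above):
  C_11 = (0.65)(0.65) − (-0.15)(0.00) = 0.4225
  C_12 = −[(-0.05)(0.65) − (-0.15)(-0.20)] = 0.0625
  C_13 = (-0.05)(0.00) − (0.65)(-0.20) = 0.1300
  C_21 = −[(-0.20)(0.65) − (-0.10)(0.00)] = 0.1300
  C_22 = (0.55)(0.65) − (-0.10)(-0.20) = 0.3375
  C_23 = −[(0.55)(0.00) − (-0.20)(-0.20)] = 0.0400
  C_31 = (-0.20)(-0.15) − (-0.10)(0.65) = 0.0950
  C_32 = −[(0.55)(-0.15) − (-0.10)(-0.05)] = 0.0875
  C_33 = (0.55)(0.65) − (-0.20)(-0.05) = 0.3475
det(I−A) = Σ_j (I−A)_1j·C_1j = (0.55)(0.4225) + (-0.20)(0.0625) + (-0.10)(0.1300) = 0.206875
adj(I−A) = Cᵀ =
  [ 0.4225   0.1300   0.0950]
  [ 0.0625   0.3375   0.0875]
  [ 0.1300   0.0400   0.3475]
(I − A)⁻¹ = adj(I−A) / det(I−A) ≈
  [   2.0423     0.6284     0.4592]
  [   0.3021     1.6314     0.4230]
  [   0.6284     0.1934     1.6798]
x = (I − A)⁻¹ d = adj(I−A)·d / det(I−A), with det(I−A) = 0.206875:
  x_1 = (0.4225·260 + 0.1300·340 + 0.0950·60) / 0.206875 = 159.75 / 0.206875 ≈ 772.21
  x_2 = (0.0625·260 + 0.3375·340 + 0.0875·60) / 0.206875 = 136.25 / 0.206875 ≈ 658.61
  x_3 = (0.1300·260 + 0.0400·340 + 0.3475·60) / 0.206875 = 68.25 / 0.206875 ≈ 329.91

x_1 = 772.21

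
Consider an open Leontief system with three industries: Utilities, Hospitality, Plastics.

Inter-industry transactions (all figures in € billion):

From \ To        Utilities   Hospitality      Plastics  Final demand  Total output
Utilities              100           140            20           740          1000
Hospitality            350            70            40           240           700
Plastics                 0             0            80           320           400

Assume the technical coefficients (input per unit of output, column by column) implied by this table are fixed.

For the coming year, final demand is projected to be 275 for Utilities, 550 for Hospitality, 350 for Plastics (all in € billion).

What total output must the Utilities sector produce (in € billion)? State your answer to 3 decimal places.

Technical coefficients a_ij = z_ij / X_j:
  a_UU = 100/1000 = 0.10, a_HU = 350/1000 = 0.35, a_PU = 0/1000 = 0.00
  a_UH = 140/700 = 0.20, a_HH = 70/700 = 0.10, a_PH = 0/700 = 0.00
  a_UP = 20/400 = 0.05, a_HP = 40/400 = 0.10, a_PP = 80/400 = 0.20
I − A =
  [   0.90    -0.20    -0.05]
  [  -0.35     0.90    -0.10]
  [   0.00     0.00     0.80]
Cofactors of I−A, C_ij = (−1)^(i+j)·(minor ij) (rows/columns in the sector order above):
  C_11 = (0.90)(0.80) − (-0.10)(0.00) = 0.7200
  C_12 = −[(-0.35)(0.80) − (-0.10)(0.00)] = 0.2800
  C_13 = (-0.35)(0.00) − (0.90)(0.00) = 0.0000
  C_21 = −[(-0.20)(0.80) − (-0.05)(0.00)] = 0.1600
  C_22 = (0.90)(0.80) − (-0.05)(0.00) = 0.7200
  C_23 = −[(0.90)(0.00) − (-0.20)(0.00)] = 0.0000
  C_31 = (-0.20)(-0.10) − (-0.05)(0.90) = 0.0650
  C_32 = −[(0.90)(-0.10) − (-0.05)(-0.35)] = 0.1075
  C_33 = (0.90)(0.90) − (-0.20)(-0.35) = 0.7400
det(I−A) = Σ_j (I−A)_1j·C_1j = (0.90)(0.7200) + (-0.20)(0.2800) + (-0.05)(0.0000) = 0.5920
adj(I−A) = Cᵀ =
  [ 0.7200   0.1600   0.0650]
  [ 0.2800   0.7200   0.1075]
  [ 0.0000   0.0000   0.7400]
(I − A)⁻¹ = adj(I−A) / det(I−A) ≈
  [   1.2162     0.2703     0.1098]
  [   0.4730     1.2162     0.1816]
  [   0.0000     0.0000     1.2500]
x = (I − A)⁻¹ d = adj(I−A)·d / det(I−A), with det(I−A) = 0.5920:
  x_U = (0.7200·275 + 0.1600·550 + 0.0650·350) / 0.5920 = 308.75 / 0.5920 ≈ 521.537
  x_H = (0.2800·275 + 0.7200·550 + 0.1075·350) / 0.5920 = 510.625 / 0.5920 ≈ 862.542
  x_P = (0.0000·275 + 0.0000·550 + 0.7400·350) / 0.5920 = 259.00 / 0.5920 = 437.500

x_U = 521.537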